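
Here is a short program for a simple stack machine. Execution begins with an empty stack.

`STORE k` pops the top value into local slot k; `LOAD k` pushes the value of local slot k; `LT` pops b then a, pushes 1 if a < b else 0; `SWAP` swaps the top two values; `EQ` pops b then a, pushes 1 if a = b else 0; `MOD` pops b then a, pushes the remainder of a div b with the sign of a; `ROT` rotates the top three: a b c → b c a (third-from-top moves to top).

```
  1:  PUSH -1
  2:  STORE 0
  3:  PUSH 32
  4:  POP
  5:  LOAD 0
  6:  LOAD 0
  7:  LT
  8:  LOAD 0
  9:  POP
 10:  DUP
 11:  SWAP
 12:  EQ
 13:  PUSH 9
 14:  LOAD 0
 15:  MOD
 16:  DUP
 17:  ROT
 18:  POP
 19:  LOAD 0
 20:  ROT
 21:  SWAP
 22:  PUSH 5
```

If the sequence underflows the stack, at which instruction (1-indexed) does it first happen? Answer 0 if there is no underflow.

PUSH -1 : [-1]
STORE 0 : []
PUSH 32 : [32]
POP     : []
LOAD 0  : [-1]
LOAD 0  : [-1, -1]
LT      : [0]
LOAD 0  : [0, -1]
POP     : [0]
DUP     : [0, 0]
SWAP    : [0, 0]
EQ      : [1]
PUSH 9  : [1, 9]
LOAD 0  : [1, 9, -1]
MOD     : [1, 0]
DUP     : [1, 0, 0]
ROT     : [0, 0, 1]
POP     : [0, 0]
LOAD 0  : [0, 0, -1]
ROT     : [0, -1, 0]
SWAP    : [0, 0, -1]
PUSH 5  : [0, 0, -1, 5]

0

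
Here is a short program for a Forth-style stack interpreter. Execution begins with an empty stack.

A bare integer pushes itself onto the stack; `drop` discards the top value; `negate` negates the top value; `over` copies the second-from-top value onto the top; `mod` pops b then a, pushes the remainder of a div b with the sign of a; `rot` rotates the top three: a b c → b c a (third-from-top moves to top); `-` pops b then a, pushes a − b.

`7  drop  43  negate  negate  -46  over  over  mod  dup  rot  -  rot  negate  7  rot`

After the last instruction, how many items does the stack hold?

7      -> 7
drop   -> (empty)
43     -> 43
negate -> -43
negate -> 43
-46    -> 43 -46
over   -> 43 -46 43
over   -> 43 -46 43 -46
mod    -> 43 -46 43
dup    -> 43 -46 43 43
rot    -> 43 43 43 -46
-      -> 43 43 89
rot    -> 43 89 43
negate -> 43 89 -43
7      -> 43 89 -43 7
rot    -> 43 -43 7 89

4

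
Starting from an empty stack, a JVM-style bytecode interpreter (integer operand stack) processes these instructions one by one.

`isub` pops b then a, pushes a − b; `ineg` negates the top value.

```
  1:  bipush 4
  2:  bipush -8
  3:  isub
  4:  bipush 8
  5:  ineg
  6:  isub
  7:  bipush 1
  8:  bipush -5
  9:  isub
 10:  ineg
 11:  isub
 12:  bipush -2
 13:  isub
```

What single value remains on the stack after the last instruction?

28

bipush 4  -> [4]
bipush -8 -> [4, -8]
isub      -> [12]
bipush 8  -> [12, 8]
ineg      -> [12, -8]
isub      -> [20]
bipush 1  -> [20, 1]
bipush -5 -> [20, 1, -5]
isub      -> [20, 6]
ineg      -> [20, -6]
isub      -> [26]
bipush -2 -> [26, -2]
isub      -> [28]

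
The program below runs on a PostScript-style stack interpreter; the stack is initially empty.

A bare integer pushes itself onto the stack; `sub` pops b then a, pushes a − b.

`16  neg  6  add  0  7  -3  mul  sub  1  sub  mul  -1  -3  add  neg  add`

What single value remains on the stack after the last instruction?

-196

16  -> [16]
neg -> [-16]
6   -> [-16, 6]
add -> [-10]
0   -> [-10, 0]
7   -> [-10, 0, 7]
-3  -> [-10, 0, 7, -3]
mul -> [-10, 0, -21]
sub -> [-10, 21]
1   -> [-10, 21, 1]
sub -> [-10, 20]
mul -> [-200]
-1  -> [-200, -1]
-3  -> [-200, -1, -3]
add -> [-200, -4]
neg -> [-200, 4]
add -> [-196]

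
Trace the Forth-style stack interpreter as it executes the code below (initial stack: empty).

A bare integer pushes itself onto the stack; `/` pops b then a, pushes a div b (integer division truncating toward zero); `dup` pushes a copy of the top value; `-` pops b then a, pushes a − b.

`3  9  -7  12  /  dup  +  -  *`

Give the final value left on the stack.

27

3   : 3
9   : 3 9
-7  : 3 9 -7
12  : 3 9 -7 12
/   : 3 9 0
dup : 3 9 0 0
+   : 3 9 0
-   : 3 9
*   : 27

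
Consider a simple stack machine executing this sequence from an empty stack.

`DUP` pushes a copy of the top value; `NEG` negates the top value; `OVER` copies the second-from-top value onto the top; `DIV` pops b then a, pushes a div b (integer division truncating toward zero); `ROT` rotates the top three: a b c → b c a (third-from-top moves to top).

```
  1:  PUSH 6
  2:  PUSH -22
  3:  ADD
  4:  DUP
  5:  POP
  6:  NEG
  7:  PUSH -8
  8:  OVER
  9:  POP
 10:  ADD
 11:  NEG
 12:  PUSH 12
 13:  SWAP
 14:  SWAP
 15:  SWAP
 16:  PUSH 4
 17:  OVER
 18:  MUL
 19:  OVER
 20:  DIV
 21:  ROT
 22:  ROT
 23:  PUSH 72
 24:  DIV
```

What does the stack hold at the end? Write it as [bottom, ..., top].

PUSH 6   → 6
PUSH -22 → 6 -22
ADD      → -16
DUP      → -16 -16
POP      → -16
NEG      → 16
PUSH -8  → 16 -8
OVER     → 16 -8 16
POP      → 16 -8
ADD      → 8
NEG      → -8
PUSH 12  → -8 12
SWAP     → 12 -8
SWAP     → -8 12
SWAP     → 12 -8
PUSH 4   → 12 -8 4
OVER     → 12 -8 4 -8
MUL      → 12 -8 -32
OVER     → 12 -8 -32 -8
DIV      → 12 -8 4
ROT      → -8 4 12
ROT      → 4 12 -8
PUSH 72  → 4 12 -8 72
DIV      → 4 12 0

[4, 12, 0]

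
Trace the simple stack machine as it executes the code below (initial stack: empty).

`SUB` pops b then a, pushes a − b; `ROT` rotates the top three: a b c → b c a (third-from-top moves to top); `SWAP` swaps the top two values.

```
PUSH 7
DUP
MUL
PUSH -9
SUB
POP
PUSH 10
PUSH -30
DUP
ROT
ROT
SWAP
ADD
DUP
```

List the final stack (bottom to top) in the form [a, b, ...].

PUSH 7   : 7
DUP      : 7 7
MUL      : 49
PUSH -9  : 49 -9
SUB      : 58
POP      : (empty)
PUSH 10  : 10
PUSH -30 : 10 -30
DUP      : 10 -30 -30
ROT      : -30 -30 10
ROT      : -30 10 -30
SWAP     : -30 -30 10
ADD      : -30 -20
DUP      : -30 -20 -20

[-30, -20, -20]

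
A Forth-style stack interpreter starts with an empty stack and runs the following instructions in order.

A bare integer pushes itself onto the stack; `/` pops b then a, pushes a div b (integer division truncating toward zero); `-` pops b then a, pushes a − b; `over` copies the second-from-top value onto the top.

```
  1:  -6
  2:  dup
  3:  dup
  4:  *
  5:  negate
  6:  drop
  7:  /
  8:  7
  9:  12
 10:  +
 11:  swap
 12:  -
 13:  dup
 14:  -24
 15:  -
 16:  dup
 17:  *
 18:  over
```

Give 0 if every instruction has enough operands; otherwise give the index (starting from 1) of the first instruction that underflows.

7

-6     -> -6
dup    -> -6 -6
dup    -> -6 -6 -6
*      -> -6 36
negate -> -6 -36
drop   -> -6
/  — needs 2 operands, stack has 1 → underflow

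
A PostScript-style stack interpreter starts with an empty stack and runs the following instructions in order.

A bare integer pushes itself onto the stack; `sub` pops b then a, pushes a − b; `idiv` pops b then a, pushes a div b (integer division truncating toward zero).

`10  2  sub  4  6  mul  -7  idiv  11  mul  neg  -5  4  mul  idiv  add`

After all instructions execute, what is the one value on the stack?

7

10   : [10]
2    : [10, 2]
sub  : [8]
4    : [8, 4]
6    : [8, 4, 6]
mul  : [8, 24]
-7   : [8, 24, -7]
idiv : [8, -3]
11   : [8, -3, 11]
mul  : [8, -33]
neg  : [8, 33]
-5   : [8, 33, -5]
4    : [8, 33, -5, 4]
mul  : [8, 33, -20]
idiv : [8, -1]
add  : [7]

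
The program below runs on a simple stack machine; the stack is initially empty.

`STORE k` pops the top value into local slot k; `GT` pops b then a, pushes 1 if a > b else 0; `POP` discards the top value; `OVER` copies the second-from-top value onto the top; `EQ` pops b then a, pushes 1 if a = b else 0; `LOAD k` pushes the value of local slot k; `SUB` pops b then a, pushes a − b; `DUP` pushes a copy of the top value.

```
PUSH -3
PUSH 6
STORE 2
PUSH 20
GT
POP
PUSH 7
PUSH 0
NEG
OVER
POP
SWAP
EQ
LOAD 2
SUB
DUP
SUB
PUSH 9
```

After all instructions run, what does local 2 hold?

6

PUSH -3  [-3]
PUSH 6   [-3, 6]
STORE 2  [-3]
PUSH 20  [-3, 20]
GT       [0]
POP      []
PUSH 7   [7]
PUSH 0   [7, 0]
NEG      [7, 0]
OVER     [7, 0, 7]
POP      [7, 0]
SWAP     [0, 7]
EQ       [0]
LOAD 2   [0, 6]
SUB      [-6]
DUP      [-6, -6]
SUB      [0]
PUSH 9   [0, 9]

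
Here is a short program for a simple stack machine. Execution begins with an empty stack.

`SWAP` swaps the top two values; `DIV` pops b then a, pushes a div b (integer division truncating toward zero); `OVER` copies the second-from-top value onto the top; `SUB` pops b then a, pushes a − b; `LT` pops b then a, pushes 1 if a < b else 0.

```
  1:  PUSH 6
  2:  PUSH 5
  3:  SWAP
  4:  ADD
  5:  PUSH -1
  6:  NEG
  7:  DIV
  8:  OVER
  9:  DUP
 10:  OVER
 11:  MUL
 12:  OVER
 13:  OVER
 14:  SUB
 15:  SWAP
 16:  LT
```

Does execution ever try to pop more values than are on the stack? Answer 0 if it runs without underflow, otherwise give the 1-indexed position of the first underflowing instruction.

8

PUSH 6  -> [6]
PUSH 5  -> [6, 5]
SWAP    -> [5, 6]
ADD     -> [11]
PUSH -1 -> [11, -1]
NEG     -> [11, 1]
DIV     -> [11]
OVER  — needs 2 operands, stack has 1 → underflow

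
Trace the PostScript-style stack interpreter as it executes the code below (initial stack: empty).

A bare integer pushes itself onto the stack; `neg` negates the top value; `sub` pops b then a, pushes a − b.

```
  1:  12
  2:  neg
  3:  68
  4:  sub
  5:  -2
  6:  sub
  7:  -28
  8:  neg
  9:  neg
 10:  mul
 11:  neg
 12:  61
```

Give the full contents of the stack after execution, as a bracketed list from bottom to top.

[-2184, 61]

12  -> [12]
neg -> [-12]
68  -> [-12, 68]
sub -> [-80]
-2  -> [-80, -2]
sub -> [-78]
-28 -> [-78, -28]
neg -> [-78, 28]
neg -> [-78, -28]
mul -> [2184]
neg -> [-2184]
61  -> [-2184, 61]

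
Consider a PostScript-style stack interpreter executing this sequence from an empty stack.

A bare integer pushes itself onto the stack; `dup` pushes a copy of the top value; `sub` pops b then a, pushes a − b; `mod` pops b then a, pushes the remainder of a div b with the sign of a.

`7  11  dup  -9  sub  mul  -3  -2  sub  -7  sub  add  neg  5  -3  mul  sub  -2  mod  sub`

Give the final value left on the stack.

7    7
11   7 11
dup  7 11 11
-9   7 11 11 -9
sub  7 11 20
mul  7 220
-3   7 220 -3
-2   7 220 -3 -2
sub  7 220 -1
-7   7 220 -1 -7
sub  7 220 6
add  7 226
neg  7 -226
5    7 -226 5
-3   7 -226 5 -3
mul  7 -226 -15
sub  7 -211
-2   7 -211 -2
mod  7 -1
sub  8

8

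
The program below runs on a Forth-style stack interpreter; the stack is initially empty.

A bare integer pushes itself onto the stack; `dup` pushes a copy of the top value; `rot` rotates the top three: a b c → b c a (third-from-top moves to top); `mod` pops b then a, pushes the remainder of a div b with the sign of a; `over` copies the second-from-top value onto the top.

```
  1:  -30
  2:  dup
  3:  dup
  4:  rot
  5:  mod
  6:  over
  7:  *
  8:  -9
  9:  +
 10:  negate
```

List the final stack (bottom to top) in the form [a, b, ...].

[-30, 9]

-30    → -30
dup    → -30 -30
dup    → -30 -30 -30
rot    → -30 -30 -30
mod    → -30 0
over   → -30 0 -30
*      → -30 0
-9     → -30 0 -9
+      → -30 -9
negate → -30 9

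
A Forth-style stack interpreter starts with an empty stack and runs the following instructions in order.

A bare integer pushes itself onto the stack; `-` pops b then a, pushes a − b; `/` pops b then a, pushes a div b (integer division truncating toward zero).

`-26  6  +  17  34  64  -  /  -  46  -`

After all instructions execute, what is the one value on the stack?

-66

-26  [-26]
6    [-26, 6]
+    [-20]
17   [-20, 17]
34   [-20, 17, 34]
64   [-20, 17, 34, 64]
-    [-20, 17, -30]
/    [-20, 0]
-    [-20]
46   [-20, 46]
-    [-66]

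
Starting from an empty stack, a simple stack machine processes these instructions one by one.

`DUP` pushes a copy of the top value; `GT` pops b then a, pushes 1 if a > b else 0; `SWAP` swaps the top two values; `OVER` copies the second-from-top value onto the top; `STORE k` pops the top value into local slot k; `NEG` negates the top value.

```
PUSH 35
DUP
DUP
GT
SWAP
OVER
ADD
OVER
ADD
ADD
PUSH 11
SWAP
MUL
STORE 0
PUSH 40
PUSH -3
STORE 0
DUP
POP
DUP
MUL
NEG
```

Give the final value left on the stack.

-1600

PUSH 35 : 35
DUP     : 35 35
DUP     : 35 35 35
GT      : 35 0
SWAP    : 0 35
OVER    : 0 35 0
ADD     : 0 35
OVER    : 0 35 0
ADD     : 0 35
ADD     : 35
PUSH 11 : 35 11
SWAP    : 11 35
MUL     : 385
STORE 0 : (empty)
PUSH 40 : 40
PUSH -3 : 40 -3
STORE 0 : 40
DUP     : 40 40
POP     : 40
DUP     : 40 40
MUL     : 1600
NEG     : -1600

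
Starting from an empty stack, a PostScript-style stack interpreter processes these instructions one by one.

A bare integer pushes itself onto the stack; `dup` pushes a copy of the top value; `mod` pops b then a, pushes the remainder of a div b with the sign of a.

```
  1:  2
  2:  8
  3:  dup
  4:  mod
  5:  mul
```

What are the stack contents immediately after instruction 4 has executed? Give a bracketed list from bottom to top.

2   → 2
8   → 2 8
dup → 2 8 8
mod → 2 0

[2, 0]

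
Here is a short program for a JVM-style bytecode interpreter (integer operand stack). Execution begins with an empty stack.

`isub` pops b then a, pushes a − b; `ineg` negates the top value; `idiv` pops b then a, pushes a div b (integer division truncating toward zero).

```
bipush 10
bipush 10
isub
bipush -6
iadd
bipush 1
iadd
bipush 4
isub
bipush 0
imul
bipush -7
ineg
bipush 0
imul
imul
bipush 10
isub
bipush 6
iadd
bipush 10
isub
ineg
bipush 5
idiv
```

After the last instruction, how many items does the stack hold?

1

bipush 10  10
bipush 10  10 10
isub       0
bipush -6  0 -6
iadd       -6
bipush 1   -6 1
iadd       -5
bipush 4   -5 4
isub       -9
bipush 0   -9 0
imul       0
bipush -7  0 -7
ineg       0 7
bipush 0   0 7 0
imul       0 0
imul       0
bipush 10  0 10
isub       -10
bipush 6   -10 6
iadd       -4
bipush 10  -4 10
isub       -14
ineg       14
bipush 5   14 5
idiv       2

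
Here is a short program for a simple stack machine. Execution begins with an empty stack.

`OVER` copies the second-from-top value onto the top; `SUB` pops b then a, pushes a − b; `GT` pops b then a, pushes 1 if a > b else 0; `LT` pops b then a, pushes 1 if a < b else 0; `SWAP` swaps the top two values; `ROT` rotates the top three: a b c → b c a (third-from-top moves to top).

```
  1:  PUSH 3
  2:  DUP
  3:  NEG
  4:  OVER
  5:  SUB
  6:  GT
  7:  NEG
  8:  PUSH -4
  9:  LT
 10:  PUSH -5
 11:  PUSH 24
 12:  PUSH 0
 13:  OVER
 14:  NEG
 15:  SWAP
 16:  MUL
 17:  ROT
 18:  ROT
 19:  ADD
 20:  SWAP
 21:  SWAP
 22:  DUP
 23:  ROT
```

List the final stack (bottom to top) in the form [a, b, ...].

[0, 19, 19, 0]

PUSH 3  → 3
DUP     → 3 3
NEG     → 3 -3
OVER    → 3 -3 3
SUB     → 3 -6
GT      → 1
NEG     → -1
PUSH -4 → -1 -4
LT      → 0
PUSH -5 → 0 -5
PUSH 24 → 0 -5 24
PUSH 0  → 0 -5 24 0
OVER    → 0 -5 24 0 24
NEG     → 0 -5 24 0 -24
SWAP    → 0 -5 24 -24 0
MUL     → 0 -5 24 0
ROT     → 0 24 0 -5
ROT     → 0 0 -5 24
ADD     → 0 0 19
SWAP    → 0 19 0
SWAP    → 0 0 19
DUP     → 0 0 19 19
ROT     → 0 19 19 0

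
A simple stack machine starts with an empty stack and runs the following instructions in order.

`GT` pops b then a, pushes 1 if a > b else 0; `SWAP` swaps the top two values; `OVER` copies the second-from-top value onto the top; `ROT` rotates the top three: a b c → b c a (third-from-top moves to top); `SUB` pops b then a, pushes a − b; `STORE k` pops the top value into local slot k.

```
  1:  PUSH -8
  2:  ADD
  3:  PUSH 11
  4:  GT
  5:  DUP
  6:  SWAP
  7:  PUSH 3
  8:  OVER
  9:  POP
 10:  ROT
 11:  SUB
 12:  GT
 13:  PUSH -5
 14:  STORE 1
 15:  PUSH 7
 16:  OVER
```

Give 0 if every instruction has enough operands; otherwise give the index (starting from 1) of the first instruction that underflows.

2

PUSH -8 : [-8]
ADD  — needs 2 operands, stack has 1 → underflow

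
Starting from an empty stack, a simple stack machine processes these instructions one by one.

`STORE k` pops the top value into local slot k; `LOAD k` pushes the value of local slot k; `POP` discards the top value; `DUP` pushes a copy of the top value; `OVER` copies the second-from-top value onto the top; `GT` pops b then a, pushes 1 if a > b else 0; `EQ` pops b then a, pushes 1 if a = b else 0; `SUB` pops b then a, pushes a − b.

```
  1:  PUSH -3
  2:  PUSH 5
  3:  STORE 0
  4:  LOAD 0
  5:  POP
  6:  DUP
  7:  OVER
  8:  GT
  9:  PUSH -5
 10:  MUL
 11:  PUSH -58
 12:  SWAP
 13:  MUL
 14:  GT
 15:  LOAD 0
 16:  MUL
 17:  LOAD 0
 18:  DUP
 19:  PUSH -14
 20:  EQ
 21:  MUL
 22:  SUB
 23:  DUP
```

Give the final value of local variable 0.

5

PUSH -3  → [-3]
PUSH 5   → [-3, 5]
STORE 0  → [-3]
LOAD 0   → [-3, 5]
POP      → [-3]
DUP      → [-3, -3]
OVER     → [-3, -3, -3]
GT       → [-3, 0]
PUSH -5  → [-3, 0, -5]
MUL      → [-3, 0]
PUSH -58 → [-3, 0, -58]
SWAP     → [-3, -58, 0]
MUL      → [-3, 0]
GT       → [0]
LOAD 0   → [0, 5]
MUL      → [0]
LOAD 0   → [0, 5]
DUP      → [0, 5, 5]
PUSH -14 → [0, 5, 5, -14]
EQ       → [0, 5, 0]
MUL      → [0, 0]
SUB      → [0]
DUP      → [0, 0]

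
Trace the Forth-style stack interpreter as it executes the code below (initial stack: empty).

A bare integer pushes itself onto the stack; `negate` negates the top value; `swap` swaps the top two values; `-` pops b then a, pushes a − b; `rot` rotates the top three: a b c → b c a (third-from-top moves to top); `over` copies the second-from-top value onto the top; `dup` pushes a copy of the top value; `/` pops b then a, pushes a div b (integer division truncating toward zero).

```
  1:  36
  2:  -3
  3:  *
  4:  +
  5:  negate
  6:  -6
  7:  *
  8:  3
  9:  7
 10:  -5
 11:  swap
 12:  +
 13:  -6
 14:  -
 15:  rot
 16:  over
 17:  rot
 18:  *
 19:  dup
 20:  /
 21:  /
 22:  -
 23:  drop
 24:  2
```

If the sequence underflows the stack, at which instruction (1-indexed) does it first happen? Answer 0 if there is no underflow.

36 : 36
-3 : 36 -3
*  : -108
+  — needs 2 operands, stack has 1 → underflow

4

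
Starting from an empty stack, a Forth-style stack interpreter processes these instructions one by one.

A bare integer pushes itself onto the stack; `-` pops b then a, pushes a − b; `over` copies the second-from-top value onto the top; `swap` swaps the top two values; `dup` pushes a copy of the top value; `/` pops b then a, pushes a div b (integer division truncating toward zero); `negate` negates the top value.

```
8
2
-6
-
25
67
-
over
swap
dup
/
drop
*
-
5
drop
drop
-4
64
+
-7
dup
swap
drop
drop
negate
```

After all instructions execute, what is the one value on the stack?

8      → 8
2      → 8 2
-6     → 8 2 -6
-      → 8 8
25     → 8 8 25
67     → 8 8 25 67
-      → 8 8 -42
over   → 8 8 -42 8
swap   → 8 8 8 -42
dup    → 8 8 8 -42 -42
/      → 8 8 8 1
drop   → 8 8 8
*      → 8 64
-      → -56
5      → -56 5
drop   → -56
drop   → (empty)
-4     → -4
64     → -4 64
+      → 60
-7     → 60 -7
dup    → 60 -7 -7
swap   → 60 -7 -7
drop   → 60 -7
drop   → 60
negate → -60

-60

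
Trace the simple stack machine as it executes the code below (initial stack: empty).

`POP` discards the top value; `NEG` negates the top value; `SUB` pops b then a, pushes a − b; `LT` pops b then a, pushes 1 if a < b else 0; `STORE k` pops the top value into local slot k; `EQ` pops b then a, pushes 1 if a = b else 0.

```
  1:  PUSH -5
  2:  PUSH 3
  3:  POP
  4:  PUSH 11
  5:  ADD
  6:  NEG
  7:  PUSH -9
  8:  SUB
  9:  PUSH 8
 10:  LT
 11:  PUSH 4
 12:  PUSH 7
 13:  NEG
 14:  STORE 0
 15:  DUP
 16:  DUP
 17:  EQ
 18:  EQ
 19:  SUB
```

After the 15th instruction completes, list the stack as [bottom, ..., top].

PUSH -5  [-5]
PUSH 3   [-5, 3]
POP      [-5]
PUSH 11  [-5, 11]
ADD      [6]
NEG      [-6]
PUSH -9  [-6, -9]
SUB      [3]
PUSH 8   [3, 8]
LT       [1]
PUSH 4   [1, 4]
PUSH 7   [1, 4, 7]
NEG      [1, 4, -7]
STORE 0  [1, 4]
DUP      [1, 4, 4]

[1, 4, 4]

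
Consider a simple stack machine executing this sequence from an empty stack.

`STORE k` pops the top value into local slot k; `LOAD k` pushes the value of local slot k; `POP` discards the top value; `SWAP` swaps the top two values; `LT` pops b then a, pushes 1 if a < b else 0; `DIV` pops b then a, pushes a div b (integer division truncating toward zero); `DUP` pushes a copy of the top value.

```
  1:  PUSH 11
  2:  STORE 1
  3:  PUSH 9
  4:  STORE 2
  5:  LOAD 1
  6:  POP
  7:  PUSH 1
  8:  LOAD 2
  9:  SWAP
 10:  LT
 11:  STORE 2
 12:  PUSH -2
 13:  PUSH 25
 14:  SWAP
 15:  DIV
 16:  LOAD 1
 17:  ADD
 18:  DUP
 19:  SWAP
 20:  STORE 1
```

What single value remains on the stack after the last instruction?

PUSH 11  11
STORE 1  (empty)
PUSH 9   9
STORE 2  (empty)
LOAD 1   11
POP      (empty)
PUSH 1   1
LOAD 2   1 9
SWAP     9 1
LT       0
STORE 2  (empty)
PUSH -2  -2
PUSH 25  -2 25
SWAP     25 -2
DIV      -12
LOAD 1   -12 11
ADD      -1
DUP      -1 -1
SWAP     -1 -1
STORE 1  -1

-1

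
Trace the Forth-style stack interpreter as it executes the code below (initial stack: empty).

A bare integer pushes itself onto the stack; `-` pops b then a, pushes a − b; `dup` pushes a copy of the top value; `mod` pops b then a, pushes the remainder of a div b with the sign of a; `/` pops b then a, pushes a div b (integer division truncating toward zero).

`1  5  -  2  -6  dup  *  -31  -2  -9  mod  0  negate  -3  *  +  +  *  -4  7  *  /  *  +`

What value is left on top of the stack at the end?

80

1      : [1]
5      : [1, 5]
-      : [-4]
2      : [-4, 2]
-6     : [-4, 2, -6]
dup    : [-4, 2, -6, -6]
*      : [-4, 2, 36]
-31    : [-4, 2, 36, -31]
-2     : [-4, 2, 36, -31, -2]
-9     : [-4, 2, 36, -31, -2, -9]
mod    : [-4, 2, 36, -31, -2]
0      : [-4, 2, 36, -31, -2, 0]
negate : [-4, 2, 36, -31, -2, 0]
-3     : [-4, 2, 36, -31, -2, 0, -3]
*      : [-4, 2, 36, -31, -2, 0]
+      : [-4, 2, 36, -31, -2]
+      : [-4, 2, 36, -33]
*      : [-4, 2, -1188]
-4     : [-4, 2, -1188, -4]
7      : [-4, 2, -1188, -4, 7]
*      : [-4, 2, -1188, -28]
/      : [-4, 2, 42]
*      : [-4, 84]
+      : [80]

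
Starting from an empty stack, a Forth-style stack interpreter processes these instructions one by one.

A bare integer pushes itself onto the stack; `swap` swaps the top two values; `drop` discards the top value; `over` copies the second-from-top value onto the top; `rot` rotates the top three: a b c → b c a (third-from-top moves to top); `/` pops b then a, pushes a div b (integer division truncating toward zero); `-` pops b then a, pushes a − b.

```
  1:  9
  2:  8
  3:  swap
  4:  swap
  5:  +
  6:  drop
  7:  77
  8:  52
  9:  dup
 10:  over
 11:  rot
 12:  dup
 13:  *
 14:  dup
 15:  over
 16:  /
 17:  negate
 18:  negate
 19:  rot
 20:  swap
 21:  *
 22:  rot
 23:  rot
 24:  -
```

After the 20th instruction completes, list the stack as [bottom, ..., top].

[77, 52, 2704, 52, 1]

9      -> [9]
8      -> [9, 8]
swap   -> [8, 9]
swap   -> [9, 8]
+      -> [17]
drop   -> []
77     -> [77]
52     -> [77, 52]
dup    -> [77, 52, 52]
over   -> [77, 52, 52, 52]
rot    -> [77, 52, 52, 52]
dup    -> [77, 52, 52, 52, 52]
*      -> [77, 52, 52, 2704]
dup    -> [77, 52, 52, 2704, 2704]
over   -> [77, 52, 52, 2704, 2704, 2704]
/      -> [77, 52, 52, 2704, 1]
negate -> [77, 52, 52, 2704, -1]
negate -> [77, 52, 52, 2704, 1]
rot    -> [77, 52, 2704, 1, 52]
swap   -> [77, 52, 2704, 52, 1]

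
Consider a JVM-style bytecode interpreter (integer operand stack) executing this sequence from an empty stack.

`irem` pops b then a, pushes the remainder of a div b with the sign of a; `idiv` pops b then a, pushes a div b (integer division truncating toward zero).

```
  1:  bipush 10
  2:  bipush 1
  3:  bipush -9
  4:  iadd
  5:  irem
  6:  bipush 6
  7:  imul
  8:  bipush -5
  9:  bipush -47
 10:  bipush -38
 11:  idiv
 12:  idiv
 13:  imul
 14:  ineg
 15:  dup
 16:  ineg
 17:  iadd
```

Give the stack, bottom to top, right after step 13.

bipush 10  : 10
bipush 1   : 10 1
bipush -9  : 10 1 -9
iadd       : 10 -8
irem       : 2
bipush 6   : 2 6
imul       : 12
bipush -5  : 12 -5
bipush -47 : 12 -5 -47
bipush -38 : 12 -5 -47 -38
idiv       : 12 -5 1
idiv       : 12 -5
imul       : -60

[-60]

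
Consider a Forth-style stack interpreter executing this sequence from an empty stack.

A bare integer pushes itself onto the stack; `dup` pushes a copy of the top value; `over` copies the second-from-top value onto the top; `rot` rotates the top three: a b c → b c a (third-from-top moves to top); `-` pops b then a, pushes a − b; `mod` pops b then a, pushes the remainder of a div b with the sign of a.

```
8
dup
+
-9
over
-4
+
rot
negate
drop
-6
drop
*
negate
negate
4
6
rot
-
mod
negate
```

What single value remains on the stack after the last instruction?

-4

8       8
dup     8 8
+       16
-9      16 -9
over    16 -9 16
-4      16 -9 16 -4
+       16 -9 12
rot     -9 12 16
negate  -9 12 -16
drop    -9 12
-6      -9 12 -6
drop    -9 12
*       -108
negate  108
negate  -108
4       -108 4
6       -108 4 6
rot     4 6 -108
-       4 114
mod     4
negate  -4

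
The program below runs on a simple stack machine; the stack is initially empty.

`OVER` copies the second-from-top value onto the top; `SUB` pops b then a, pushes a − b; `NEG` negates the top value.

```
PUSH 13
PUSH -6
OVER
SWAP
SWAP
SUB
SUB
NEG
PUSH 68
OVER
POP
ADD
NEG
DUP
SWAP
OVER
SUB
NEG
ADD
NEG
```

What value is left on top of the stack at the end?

36

PUSH 13 : 13
PUSH -6 : 13 -6
OVER    : 13 -6 13
SWAP    : 13 13 -6
SWAP    : 13 -6 13
SUB     : 13 -19
SUB     : 32
NEG     : -32
PUSH 68 : -32 68
OVER    : -32 68 -32
POP     : -32 68
ADD     : 36
NEG     : -36
DUP     : -36 -36
SWAP    : -36 -36
OVER    : -36 -36 -36
SUB     : -36 0
NEG     : -36 0
ADD     : -36
NEG     : 36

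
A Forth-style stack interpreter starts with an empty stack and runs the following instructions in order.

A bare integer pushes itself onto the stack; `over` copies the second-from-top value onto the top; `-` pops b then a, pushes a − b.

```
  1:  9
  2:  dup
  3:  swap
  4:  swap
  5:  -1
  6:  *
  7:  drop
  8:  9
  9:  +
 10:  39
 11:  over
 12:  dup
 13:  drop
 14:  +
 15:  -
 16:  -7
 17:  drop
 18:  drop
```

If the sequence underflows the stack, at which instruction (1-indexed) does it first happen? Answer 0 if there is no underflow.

9    : [9]
dup  : [9, 9]
swap : [9, 9]
swap : [9, 9]
-1   : [9, 9, -1]
*    : [9, -9]
drop : [9]
9    : [9, 9]
+    : [18]
39   : [18, 39]
over : [18, 39, 18]
dup  : [18, 39, 18, 18]
drop : [18, 39, 18]
+    : [18, 57]
-    : [-39]
-7   : [-39, -7]
drop : [-39]
drop : []

0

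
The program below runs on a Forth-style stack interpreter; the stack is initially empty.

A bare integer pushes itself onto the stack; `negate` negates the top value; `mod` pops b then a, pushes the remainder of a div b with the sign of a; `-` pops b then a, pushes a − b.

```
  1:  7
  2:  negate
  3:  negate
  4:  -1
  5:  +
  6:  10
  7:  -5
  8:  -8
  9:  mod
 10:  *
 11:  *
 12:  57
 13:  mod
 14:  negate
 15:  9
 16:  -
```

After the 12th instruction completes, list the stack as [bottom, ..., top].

7      : [7]
negate : [-7]
negate : [7]
-1     : [7, -1]
+      : [6]
10     : [6, 10]
-5     : [6, 10, -5]
-8     : [6, 10, -5, -8]
mod    : [6, 10, -5]
*      : [6, -50]
*      : [-300]
57     : [-300, 57]

[-300, 57]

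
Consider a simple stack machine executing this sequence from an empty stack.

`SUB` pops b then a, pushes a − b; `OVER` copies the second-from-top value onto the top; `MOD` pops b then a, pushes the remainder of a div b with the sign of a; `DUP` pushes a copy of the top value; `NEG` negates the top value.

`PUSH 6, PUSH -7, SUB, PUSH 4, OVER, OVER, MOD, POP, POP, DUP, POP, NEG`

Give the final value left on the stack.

-13

PUSH 6  -> 6
PUSH -7 -> 6 -7
SUB     -> 13
PUSH 4  -> 13 4
OVER    -> 13 4 13
OVER    -> 13 4 13 4
MOD     -> 13 4 1
POP     -> 13 4
POP     -> 13
DUP     -> 13 13
POP     -> 13
NEG     -> -13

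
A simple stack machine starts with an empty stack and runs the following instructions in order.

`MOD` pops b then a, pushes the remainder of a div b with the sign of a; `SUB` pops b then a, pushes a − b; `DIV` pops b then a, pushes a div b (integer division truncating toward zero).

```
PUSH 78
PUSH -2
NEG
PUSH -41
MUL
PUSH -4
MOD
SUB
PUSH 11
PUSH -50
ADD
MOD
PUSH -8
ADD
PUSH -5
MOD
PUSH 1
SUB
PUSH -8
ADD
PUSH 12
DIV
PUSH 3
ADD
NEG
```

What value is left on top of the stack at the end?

PUSH 78  : [78]
PUSH -2  : [78, -2]
NEG      : [78, 2]
PUSH -41 : [78, 2, -41]
MUL      : [78, -82]
PUSH -4  : [78, -82, -4]
MOD      : [78, -2]
SUB      : [80]
PUSH 11  : [80, 11]
PUSH -50 : [80, 11, -50]
ADD      : [80, -39]
MOD      : [2]
PUSH -8  : [2, -8]
ADD      : [-6]
PUSH -5  : [-6, -5]
MOD      : [-1]
PUSH 1   : [-1, 1]
SUB      : [-2]
PUSH -8  : [-2, -8]
ADD      : [-10]
PUSH 12  : [-10, 12]
DIV      : [0]
PUSH 3   : [0, 3]
ADD      : [3]
NEG      : [-3]

-3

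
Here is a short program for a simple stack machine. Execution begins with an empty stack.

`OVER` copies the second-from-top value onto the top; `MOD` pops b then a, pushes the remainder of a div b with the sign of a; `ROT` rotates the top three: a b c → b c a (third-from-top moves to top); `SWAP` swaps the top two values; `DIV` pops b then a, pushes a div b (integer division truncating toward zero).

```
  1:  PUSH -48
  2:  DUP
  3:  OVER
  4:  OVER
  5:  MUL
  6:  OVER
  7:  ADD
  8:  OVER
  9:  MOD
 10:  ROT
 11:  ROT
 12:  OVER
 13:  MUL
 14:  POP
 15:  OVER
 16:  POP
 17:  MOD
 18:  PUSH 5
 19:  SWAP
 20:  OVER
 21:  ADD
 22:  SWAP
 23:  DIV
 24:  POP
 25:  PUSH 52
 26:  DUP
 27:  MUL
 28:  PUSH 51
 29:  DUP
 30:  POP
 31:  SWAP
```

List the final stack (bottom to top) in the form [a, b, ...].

PUSH -48 -> [-48]
DUP      -> [-48, -48]
OVER     -> [-48, -48, -48]
OVER     -> [-48, -48, -48, -48]
MUL      -> [-48, -48, 2304]
OVER     -> [-48, -48, 2304, -48]
ADD      -> [-48, -48, 2256]
OVER     -> [-48, -48, 2256, -48]
MOD      -> [-48, -48, 0]
ROT      -> [-48, 0, -48]
ROT      -> [0, -48, -48]
OVER     -> [0, -48, -48, -48]
MUL      -> [0, -48, 2304]
POP      -> [0, -48]
OVER     -> [0, -48, 0]
POP      -> [0, -48]
MOD      -> [0]
PUSH 5   -> [0, 5]
SWAP     -> [5, 0]
OVER     -> [5, 0, 5]
ADD      -> [5, 5]
SWAP     -> [5, 5]
DIV      -> [1]
POP      -> []
PUSH 52  -> [52]
DUP      -> [52, 52]
MUL      -> [2704]
PUSH 51  -> [2704, 51]
DUP      -> [2704, 51, 51]
POP      -> [2704, 51]
SWAP     -> [51, 2704]

[51, 2704]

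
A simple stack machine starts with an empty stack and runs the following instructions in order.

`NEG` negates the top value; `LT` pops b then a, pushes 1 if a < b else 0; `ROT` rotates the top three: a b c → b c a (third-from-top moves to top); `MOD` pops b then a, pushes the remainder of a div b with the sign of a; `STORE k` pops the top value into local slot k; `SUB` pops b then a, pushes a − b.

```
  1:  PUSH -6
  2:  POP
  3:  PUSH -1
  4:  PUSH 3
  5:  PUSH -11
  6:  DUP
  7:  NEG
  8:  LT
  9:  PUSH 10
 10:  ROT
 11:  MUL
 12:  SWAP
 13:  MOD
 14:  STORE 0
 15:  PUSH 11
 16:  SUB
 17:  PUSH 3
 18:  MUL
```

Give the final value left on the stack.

-36

PUSH -6  : [-6]
POP      : []
PUSH -1  : [-1]
PUSH 3   : [-1, 3]
PUSH -11 : [-1, 3, -11]
DUP      : [-1, 3, -11, -11]
NEG      : [-1, 3, -11, 11]
LT       : [-1, 3, 1]
PUSH 10  : [-1, 3, 1, 10]
ROT      : [-1, 1, 10, 3]
MUL      : [-1, 1, 30]
SWAP     : [-1, 30, 1]
MOD      : [-1, 0]
STORE 0  : [-1]
PUSH 11  : [-1, 11]
SUB      : [-12]
PUSH 3   : [-12, 3]
MUL      : [-36]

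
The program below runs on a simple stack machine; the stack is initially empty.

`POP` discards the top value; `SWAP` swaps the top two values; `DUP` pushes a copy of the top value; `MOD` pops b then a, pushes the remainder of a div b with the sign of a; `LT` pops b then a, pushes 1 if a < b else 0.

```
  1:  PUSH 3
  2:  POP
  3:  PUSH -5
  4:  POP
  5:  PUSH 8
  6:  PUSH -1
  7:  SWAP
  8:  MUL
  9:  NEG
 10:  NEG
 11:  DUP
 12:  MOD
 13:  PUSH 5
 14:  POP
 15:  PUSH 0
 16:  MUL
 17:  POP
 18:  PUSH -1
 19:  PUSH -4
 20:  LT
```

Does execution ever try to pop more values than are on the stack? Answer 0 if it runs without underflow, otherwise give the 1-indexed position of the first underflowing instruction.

0

PUSH 3  -> [3]
POP     -> []
PUSH -5 -> [-5]
POP     -> []
PUSH 8  -> [8]
PUSH -1 -> [8, -1]
SWAP    -> [-1, 8]
MUL     -> [-8]
NEG     -> [8]
NEG     -> [-8]
DUP     -> [-8, -8]
MOD     -> [0]
PUSH 5  -> [0, 5]
POP     -> [0]
PUSH 0  -> [0, 0]
MUL     -> [0]
POP     -> []
PUSH -1 -> [-1]
PUSH -4 -> [-1, -4]
LT      -> [0]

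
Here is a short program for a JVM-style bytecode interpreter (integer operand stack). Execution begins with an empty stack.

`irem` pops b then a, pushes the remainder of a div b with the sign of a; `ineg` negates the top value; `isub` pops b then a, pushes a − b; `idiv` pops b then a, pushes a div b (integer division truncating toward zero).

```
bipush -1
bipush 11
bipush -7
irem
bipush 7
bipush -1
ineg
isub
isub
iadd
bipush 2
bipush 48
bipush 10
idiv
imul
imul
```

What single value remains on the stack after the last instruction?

-24

bipush -1  [-1]
bipush 11  [-1, 11]
bipush -7  [-1, 11, -7]
irem       [-1, 4]
bipush 7   [-1, 4, 7]
bipush -1  [-1, 4, 7, -1]
ineg       [-1, 4, 7, 1]
isub       [-1, 4, 6]
isub       [-1, -2]
iadd       [-3]
bipush 2   [-3, 2]
bipush 48  [-3, 2, 48]
bipush 10  [-3, 2, 48, 10]
idiv       [-3, 2, 4]
imul       [-3, 8]
imul       [-24]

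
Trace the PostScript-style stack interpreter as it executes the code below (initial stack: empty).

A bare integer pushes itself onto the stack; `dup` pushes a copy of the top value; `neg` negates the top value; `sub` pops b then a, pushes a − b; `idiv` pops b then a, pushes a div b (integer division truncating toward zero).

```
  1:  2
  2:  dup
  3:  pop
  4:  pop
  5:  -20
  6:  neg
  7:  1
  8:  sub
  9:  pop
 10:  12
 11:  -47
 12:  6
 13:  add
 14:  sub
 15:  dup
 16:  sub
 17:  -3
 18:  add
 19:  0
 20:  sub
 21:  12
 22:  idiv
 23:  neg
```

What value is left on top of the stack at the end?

0

2    → [2]
dup  → [2, 2]
pop  → [2]
pop  → []
-20  → [-20]
neg  → [20]
1    → [20, 1]
sub  → [19]
pop  → []
12   → [12]
-47  → [12, -47]
6    → [12, -47, 6]
add  → [12, -41]
sub  → [53]
dup  → [53, 53]
sub  → [0]
-3   → [0, -3]
add  → [-3]
0    → [-3, 0]
sub  → [-3]
12   → [-3, 12]
idiv → [0]
neg  → [0]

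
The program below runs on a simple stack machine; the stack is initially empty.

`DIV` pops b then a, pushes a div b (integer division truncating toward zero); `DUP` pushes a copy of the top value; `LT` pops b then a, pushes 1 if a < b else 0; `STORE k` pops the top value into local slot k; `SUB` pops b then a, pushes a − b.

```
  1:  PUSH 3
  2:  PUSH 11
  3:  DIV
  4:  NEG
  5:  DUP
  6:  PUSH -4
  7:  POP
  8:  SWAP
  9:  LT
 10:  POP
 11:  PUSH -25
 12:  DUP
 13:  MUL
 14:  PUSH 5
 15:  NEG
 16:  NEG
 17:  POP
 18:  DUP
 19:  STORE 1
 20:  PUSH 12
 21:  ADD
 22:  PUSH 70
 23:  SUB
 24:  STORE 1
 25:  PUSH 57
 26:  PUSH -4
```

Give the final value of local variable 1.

567

PUSH 3   → 3
PUSH 11  → 3 11
DIV      → 0
NEG      → 0
DUP      → 0 0
PUSH -4  → 0 0 -4
POP      → 0 0
SWAP     → 0 0
LT       → 0
POP      → (empty)
PUSH -25 → -25
DUP      → -25 -25
MUL      → 625
PUSH 5   → 625 5
NEG      → 625 -5
NEG      → 625 5
POP      → 625
DUP      → 625 625
STORE 1  → 625
PUSH 12  → 625 12
ADD      → 637
PUSH 70  → 637 70
SUB      → 567
STORE 1  → (empty)
PUSH 57  → 57
PUSH -4  → 57 -4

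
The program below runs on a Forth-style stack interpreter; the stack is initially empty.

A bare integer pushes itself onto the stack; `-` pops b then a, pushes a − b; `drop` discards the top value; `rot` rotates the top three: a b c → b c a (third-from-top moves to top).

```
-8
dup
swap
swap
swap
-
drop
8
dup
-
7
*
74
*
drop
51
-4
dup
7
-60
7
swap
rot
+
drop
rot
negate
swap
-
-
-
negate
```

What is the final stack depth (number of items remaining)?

1

-8      [-8]
dup     [-8, -8]
swap    [-8, -8]
swap    [-8, -8]
swap    [-8, -8]
-       [0]
drop    []
8       [8]
dup     [8, 8]
-       [0]
7       [0, 7]
*       [0]
74      [0, 74]
*       [0]
drop    []
51      [51]
-4      [51, -4]
dup     [51, -4, -4]
7       [51, -4, -4, 7]
-60     [51, -4, -4, 7, -60]
7       [51, -4, -4, 7, -60, 7]
swap    [51, -4, -4, 7, 7, -60]
rot     [51, -4, -4, 7, -60, 7]
+       [51, -4, -4, 7, -53]
drop    [51, -4, -4, 7]
rot     [51, -4, 7, -4]
negate  [51, -4, 7, 4]
swap    [51, -4, 4, 7]
-       [51, -4, -3]
-       [51, -1]
-       [52]
negate  [-52]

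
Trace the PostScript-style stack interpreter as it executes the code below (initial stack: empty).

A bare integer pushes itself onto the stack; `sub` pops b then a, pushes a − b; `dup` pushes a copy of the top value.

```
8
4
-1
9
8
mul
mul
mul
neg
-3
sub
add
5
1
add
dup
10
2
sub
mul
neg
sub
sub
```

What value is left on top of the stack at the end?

8    [8]
4    [8, 4]
-1   [8, 4, -1]
9    [8, 4, -1, 9]
8    [8, 4, -1, 9, 8]
mul  [8, 4, -1, 72]
mul  [8, 4, -72]
mul  [8, -288]
neg  [8, 288]
-3   [8, 288, -3]
sub  [8, 291]
add  [299]
5    [299, 5]
1    [299, 5, 1]
add  [299, 6]
dup  [299, 6, 6]
10   [299, 6, 6, 10]
2    [299, 6, 6, 10, 2]
sub  [299, 6, 6, 8]
mul  [299, 6, 48]
neg  [299, 6, -48]
sub  [299, 54]
sub  [245]

245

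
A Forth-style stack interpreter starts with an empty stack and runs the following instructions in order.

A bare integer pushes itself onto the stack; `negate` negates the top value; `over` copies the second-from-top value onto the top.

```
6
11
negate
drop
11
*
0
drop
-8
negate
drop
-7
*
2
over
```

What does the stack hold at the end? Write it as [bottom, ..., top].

6      → [6]
11     → [6, 11]
negate → [6, -11]
drop   → [6]
11     → [6, 11]
*      → [66]
0      → [66, 0]
drop   → [66]
-8     → [66, -8]
negate → [66, 8]
drop   → [66]
-7     → [66, -7]
*      → [-462]
2      → [-462, 2]
over   → [-462, 2, -462]

[-462, 2, -462]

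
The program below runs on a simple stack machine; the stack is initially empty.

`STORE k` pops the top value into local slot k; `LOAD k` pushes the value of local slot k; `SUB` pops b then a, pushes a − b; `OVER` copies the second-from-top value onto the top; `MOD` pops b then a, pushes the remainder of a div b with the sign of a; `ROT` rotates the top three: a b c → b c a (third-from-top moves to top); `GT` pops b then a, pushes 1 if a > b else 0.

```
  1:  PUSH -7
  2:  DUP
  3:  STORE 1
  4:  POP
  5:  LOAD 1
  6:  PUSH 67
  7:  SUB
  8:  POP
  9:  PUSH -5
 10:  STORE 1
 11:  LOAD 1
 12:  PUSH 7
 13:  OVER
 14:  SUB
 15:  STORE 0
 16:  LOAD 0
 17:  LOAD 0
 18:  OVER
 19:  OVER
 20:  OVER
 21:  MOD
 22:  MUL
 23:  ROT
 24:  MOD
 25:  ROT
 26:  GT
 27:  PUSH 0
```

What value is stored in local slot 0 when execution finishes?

12

PUSH -7 → [-7]
DUP     → [-7, -7]
STORE 1 → [-7]
POP     → []
LOAD 1  → [-7]
PUSH 67 → [-7, 67]
SUB     → [-74]
POP     → []
PUSH -5 → [-5]
STORE 1 → []
LOAD 1  → [-5]
PUSH 7  → [-5, 7]
OVER    → [-5, 7, -5]
SUB     → [-5, 12]
STORE 0 → [-5]
LOAD 0  → [-5, 12]
LOAD 0  → [-5, 12, 12]
OVER    → [-5, 12, 12, 12]
OVER    → [-5, 12, 12, 12, 12]
OVER    → [-5, 12, 12, 12, 12, 12]
MOD     → [-5, 12, 12, 12, 0]
MUL     → [-5, 12, 12, 0]
ROT     → [-5, 12, 0, 12]
MOD     → [-5, 12, 0]
ROT     → [12, 0, -5]
GT      → [12, 1]
PUSH 0  → [12, 1, 0]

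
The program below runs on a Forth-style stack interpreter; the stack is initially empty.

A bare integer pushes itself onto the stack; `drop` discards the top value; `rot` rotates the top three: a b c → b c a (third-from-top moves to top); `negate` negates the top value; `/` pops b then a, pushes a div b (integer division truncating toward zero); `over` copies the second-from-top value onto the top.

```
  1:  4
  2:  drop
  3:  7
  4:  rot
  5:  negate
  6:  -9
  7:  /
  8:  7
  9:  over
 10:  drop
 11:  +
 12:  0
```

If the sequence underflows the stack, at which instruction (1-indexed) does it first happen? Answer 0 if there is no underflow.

4

4    -> 4
drop -> (empty)
7    -> 7
rot  — needs 3 operands, stack has 1 → underflow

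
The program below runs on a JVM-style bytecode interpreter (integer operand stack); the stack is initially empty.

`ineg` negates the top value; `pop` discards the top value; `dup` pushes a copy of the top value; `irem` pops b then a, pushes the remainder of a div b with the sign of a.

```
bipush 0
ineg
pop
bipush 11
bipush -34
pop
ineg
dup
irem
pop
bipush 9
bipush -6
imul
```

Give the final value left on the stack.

bipush 0   -> 0
ineg       -> 0
pop        -> (empty)
bipush 11  -> 11
bipush -34 -> 11 -34
pop        -> 11
ineg       -> -11
dup        -> -11 -11
irem       -> 0
pop        -> (empty)
bipush 9   -> 9
bipush -6  -> 9 -6
imul       -> -54

-54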